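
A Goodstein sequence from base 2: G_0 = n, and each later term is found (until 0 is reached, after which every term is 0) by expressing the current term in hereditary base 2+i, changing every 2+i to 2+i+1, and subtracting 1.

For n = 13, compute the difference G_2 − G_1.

13 —HB2→ 2^(2 + 1) + 2^2 + 1 —bump→ 3^(3 + 1) + 3^3 + 1 = 109 —(−1)→ 108
108 —HB3→ 3^(3 + 1) + 3^3 —bump→ 4^(4 + 1) + 4^4 = 1280 —(−1)→ 1279

1171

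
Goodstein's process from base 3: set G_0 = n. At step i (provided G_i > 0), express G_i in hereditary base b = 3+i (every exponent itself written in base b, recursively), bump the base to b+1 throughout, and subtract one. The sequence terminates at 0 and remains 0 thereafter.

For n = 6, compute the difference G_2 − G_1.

i=0: 6 = 2·3 (b=3); 3→4: 2·4 = 8; 8−1 = 7
i=1: 7 = 4 + 3 (b=4); 4→5: 5 + 3 = 8; 8−1 = 7

0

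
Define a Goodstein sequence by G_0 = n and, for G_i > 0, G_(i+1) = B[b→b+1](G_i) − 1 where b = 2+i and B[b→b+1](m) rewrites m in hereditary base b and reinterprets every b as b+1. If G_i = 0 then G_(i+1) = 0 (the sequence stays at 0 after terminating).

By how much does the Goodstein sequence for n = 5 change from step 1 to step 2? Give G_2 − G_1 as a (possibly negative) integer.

G_0 = 5. HB_2(5) = 2^2 + 1. Bump = 28. G_1 = 27.
G_1 = 27. HB_3(27) = 3^3. Bump = 256. G_2 = 255.

228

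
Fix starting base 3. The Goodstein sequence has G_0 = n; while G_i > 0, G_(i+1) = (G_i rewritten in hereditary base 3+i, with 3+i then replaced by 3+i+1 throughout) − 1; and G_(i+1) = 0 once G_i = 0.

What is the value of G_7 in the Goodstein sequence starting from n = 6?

5

[0] 6 ≡ 2·3 (base 3). Lift 4: 8. −1: 7.
[1] 7 ≡ 4 + 3 (base 4). Lift 5: 8. −1: 7.
[2] 7 ≡ 5 + 2 (base 5). Lift 6: 8. −1: 7.
[3] 7 ≡ 6 + 1 (base 6). Lift 7: 8. −1: 7.
[4] 7 ≡ 7 (base 7). Lift 8: 8. −1: 7.
[5] 7 ≡ 7 (base 8). Lift 9: 7. −1: 6.
[6] 6 ≡ 6 (base 9). Lift 10: 6. −1: 5.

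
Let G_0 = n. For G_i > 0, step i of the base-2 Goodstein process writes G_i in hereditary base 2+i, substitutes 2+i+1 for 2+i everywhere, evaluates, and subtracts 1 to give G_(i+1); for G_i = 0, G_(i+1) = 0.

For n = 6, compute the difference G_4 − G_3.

43530

[0] 6 ≡ 2^2 + 2 (base 2). Lift 3: 30. −1: 29.
[1] 29 ≡ 3^3 + 2 (base 3). Lift 4: 258. −1: 257.
[2] 257 ≡ 4^4 + 1 (base 4). Lift 5: 3126. −1: 3125.
[3] 3125 ≡ 5^5 (base 5). Lift 6: 46656. −1: 46655.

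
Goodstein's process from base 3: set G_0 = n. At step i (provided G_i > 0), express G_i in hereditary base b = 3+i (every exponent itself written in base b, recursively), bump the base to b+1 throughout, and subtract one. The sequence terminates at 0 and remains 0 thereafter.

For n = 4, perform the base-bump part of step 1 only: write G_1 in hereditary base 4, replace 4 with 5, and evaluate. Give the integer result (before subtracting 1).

5

G_0=4  [base 3] 3 + 1  →[3↦4]→  4 + 1 = 5  −1 ⇒ G_1=4
G_1=4  [base 4] 4  →[4↦5]→  5 = 5  −1 ⇒ G_2=4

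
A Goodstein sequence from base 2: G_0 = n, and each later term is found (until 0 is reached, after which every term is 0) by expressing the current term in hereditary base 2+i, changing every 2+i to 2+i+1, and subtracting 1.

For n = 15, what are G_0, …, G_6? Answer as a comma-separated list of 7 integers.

G_0=15  [base 2] 2^(2 + 1) + 2^2 + 2 + 1  →[2↦3]→  3^(3 + 1) + 3^3 + 3 + 1 = 112  −1 ⇒ G_1=111
G_1=111  [base 3] 3^(3 + 1) + 3^3 + 3  →[3↦4]→  4^(4 + 1) + 4^4 + 4 = 1284  −1 ⇒ G_2=1283
G_2=1283  [base 4] 4^(4 + 1) + 4^4 + 3  →[4↦5]→  5^(5 + 1) + 5^5 + 3 = 18753  −1 ⇒ G_3=18752
G_3=18752  [base 5] 5^(5 + 1) + 5^5 + 2  →[5↦6]→  6^(6 + 1) + 6^6 + 2 = 326594  −1 ⇒ G_4=326593
G_4=326593  [base 6] 6^(6 + 1) + 6^6 + 1  →[6↦7]→  7^(7 + 1) + 7^7 + 1 = 6588345  −1 ⇒ G_5=6588344
G_5=6588344  [base 7] 7^(7 + 1) + 7^7  →[7↦8]→  8^(8 + 1) + 8^8 = 150994944  −1 ⇒ G_6=150994943

15, 111, 1283, 18752, 326593, 6588344, 150994943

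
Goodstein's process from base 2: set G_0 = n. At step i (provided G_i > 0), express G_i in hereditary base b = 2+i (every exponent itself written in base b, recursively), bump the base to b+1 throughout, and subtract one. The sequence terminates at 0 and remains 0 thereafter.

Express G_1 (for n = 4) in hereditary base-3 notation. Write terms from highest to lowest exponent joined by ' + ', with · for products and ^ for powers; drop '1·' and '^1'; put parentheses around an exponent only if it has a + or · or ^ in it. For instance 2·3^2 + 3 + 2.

2·3^2 + 2·3 + 2

base 2: 4 = 2^2; at 3: 3^3 = 27; next = 26
base 3: 26 = 2·3^2 + 2·3 + 2; at 4: 2·4^2 + 2·4 + 2 = 42; next = 41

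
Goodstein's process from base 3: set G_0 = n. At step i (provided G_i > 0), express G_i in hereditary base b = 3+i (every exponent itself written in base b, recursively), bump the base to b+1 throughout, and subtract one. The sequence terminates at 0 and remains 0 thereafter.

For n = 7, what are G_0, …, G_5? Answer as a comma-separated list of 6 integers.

G_0 = 7. HB_3(7) = 2·3 + 1. Bump = 9. G_1 = 8.
G_1 = 8. HB_4(8) = 2·4. Bump = 10. G_2 = 9.
G_2 = 9. HB_5(9) = 5 + 4. Bump = 10. G_3 = 9.
G_3 = 9. HB_6(9) = 6 + 3. Bump = 10. G_4 = 9.
G_4 = 9. HB_7(9) = 7 + 2. Bump = 10. G_5 = 9.

7, 8, 9, 9, 9, 9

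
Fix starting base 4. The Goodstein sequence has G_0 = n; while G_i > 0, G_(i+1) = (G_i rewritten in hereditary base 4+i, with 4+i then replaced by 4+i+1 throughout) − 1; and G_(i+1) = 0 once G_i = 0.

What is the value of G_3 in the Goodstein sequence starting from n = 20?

51

G_0=20  [base 4] 4^2 + 4  →[4↦5]→  5^2 + 5 = 30  −1 ⇒ G_1=29
G_1=29  [base 5] 5^2 + 4  →[5↦6]→  6^2 + 4 = 40  −1 ⇒ G_2=39
G_2=39  [base 6] 6^2 + 3  →[6↦7]→  7^2 + 3 = 52  −1 ⇒ G_3=51
G_3=51  [base 7] 7^2 + 2  →[7↦8]→  8^2 + 2 = 66  −1 ⇒ G_4=65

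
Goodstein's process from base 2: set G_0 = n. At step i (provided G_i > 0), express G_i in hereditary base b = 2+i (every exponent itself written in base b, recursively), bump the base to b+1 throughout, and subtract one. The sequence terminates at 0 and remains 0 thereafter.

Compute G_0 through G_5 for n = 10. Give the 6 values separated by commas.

step 0: 10 = 2^(2 + 1) + 2; sub 3 for 2: 3^(3 + 1) + 3; = 84; G_1 = 84−1 = 83
step 1: 83 = 3^(3 + 1) + 2; sub 4 for 3: 4^(4 + 1) + 2; = 1026; G_2 = 1026−1 = 1025
step 2: 1025 = 4^(4 + 1) + 1; sub 5 for 4: 5^(5 + 1) + 1; = 15626; G_3 = 15626−1 = 15625
step 3: 15625 = 5^(5 + 1); sub 6 for 5: 6^(6 + 1); = 279936; G_4 = 279936−1 = 279935
step 4: 279935 = 5·6^6 + 5·6^5 + 5·6^4 + 5·6^3 + 5·6^2 + 5·6 + 5; sub 7 for 6: 5·7^7 + 5·7^5 + 5·7^4 + 5·7^3 + 5·7^2 + 5·7 + 5; = 4215755; G_5 = 4215755−1 = 4215754

10, 83, 1025, 15625, 279935, 4215754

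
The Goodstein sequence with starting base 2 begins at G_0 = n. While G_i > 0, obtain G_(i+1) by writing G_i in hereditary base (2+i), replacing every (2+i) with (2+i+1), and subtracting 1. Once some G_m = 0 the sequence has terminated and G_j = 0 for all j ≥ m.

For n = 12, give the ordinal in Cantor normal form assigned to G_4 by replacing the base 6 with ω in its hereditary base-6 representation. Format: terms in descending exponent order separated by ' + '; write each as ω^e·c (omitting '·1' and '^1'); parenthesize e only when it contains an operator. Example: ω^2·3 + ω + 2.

G_0=12  [base 2] 2^(2 + 1) + 2^2  →[2↦3]→  3^(3 + 1) + 3^3 = 108  −1 ⇒ G_1=107
G_1=107  [base 3] 3^(3 + 1) + 2·3^2 + 2·3 + 2  →[3↦4]→  4^(4 + 1) + 2·4^2 + 2·4 + 2 = 1066  −1 ⇒ G_2=1065
G_2=1065  [base 4] 4^(4 + 1) + 2·4^2 + 2·4 + 1  →[4↦5]→  5^(5 + 1) + 2·5^2 + 2·5 + 1 = 15686  −1 ⇒ G_3=15685
G_3=15685  [base 5] 5^(5 + 1) + 2·5^2 + 2·5  →[5↦6]→  6^(6 + 1) + 2·6^2 + 2·6 = 280020  −1 ⇒ G_4=280019
G_4=280019  [base 6] 6^(6 + 1) + 2·6^2 + 6 + 5  →[6↦7]→  7^(7 + 1) + 2·7^2 + 7 + 5 = 5764911  −1 ⇒ G_5=5764910

ω^(ω + 1) + ω^2·2 + ω + 5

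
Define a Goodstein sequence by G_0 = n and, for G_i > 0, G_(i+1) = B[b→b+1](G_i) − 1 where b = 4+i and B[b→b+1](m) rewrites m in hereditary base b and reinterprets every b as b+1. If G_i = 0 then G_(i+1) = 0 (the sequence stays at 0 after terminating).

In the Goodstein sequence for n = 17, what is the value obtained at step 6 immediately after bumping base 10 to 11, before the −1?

17 —HB4→ 4^2 + 1 —bump→ 5^2 + 1 = 26 —(−1)→ 25
25 —HB5→ 5^2 —bump→ 6^2 = 36 —(−1)→ 35
35 —HB6→ 5·6 + 5 —bump→ 5·7 + 5 = 40 —(−1)→ 39
39 —HB7→ 5·7 + 4 —bump→ 5·8 + 4 = 44 —(−1)→ 43
43 —HB8→ 5·8 + 3 —bump→ 5·9 + 3 = 48 —(−1)→ 47
47 —HB9→ 5·9 + 2 —bump→ 5·10 + 2 = 52 —(−1)→ 51
51 —HB10→ 5·10 + 1 —bump→ 5·11 + 1 = 56 —(−1)→ 55

56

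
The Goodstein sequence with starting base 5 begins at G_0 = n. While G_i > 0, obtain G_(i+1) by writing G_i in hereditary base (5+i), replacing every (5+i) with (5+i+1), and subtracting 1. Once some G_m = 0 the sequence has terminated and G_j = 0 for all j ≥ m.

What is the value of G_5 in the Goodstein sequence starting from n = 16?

23

base 5: 16 = 3·5 + 1; at 6: 3·6 + 1 = 19; next = 18
base 6: 18 = 3·6; at 7: 3·7 = 21; next = 20
base 7: 20 = 2·7 + 6; at 8: 2·8 + 6 = 22; next = 21
base 8: 21 = 2·8 + 5; at 9: 2·9 + 5 = 23; next = 22
base 9: 22 = 2·9 + 4; at 10: 2·10 + 4 = 24; next = 23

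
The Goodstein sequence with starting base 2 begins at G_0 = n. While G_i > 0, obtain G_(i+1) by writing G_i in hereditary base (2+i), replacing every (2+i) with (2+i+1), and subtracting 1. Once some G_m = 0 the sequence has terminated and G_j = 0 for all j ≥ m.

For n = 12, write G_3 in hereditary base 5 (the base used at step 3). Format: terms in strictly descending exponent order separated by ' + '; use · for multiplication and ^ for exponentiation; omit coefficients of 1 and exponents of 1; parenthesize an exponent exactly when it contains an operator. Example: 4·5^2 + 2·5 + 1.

(0) 12|_2 = 2^(2 + 1) + 2^2 ↦ 3^(3 + 1) + 3^3|_3 = 108 ⇒ 107
(1) 107|_3 = 3^(3 + 1) + 2·3^2 + 2·3 + 2 ↦ 4^(4 + 1) + 2·4^2 + 2·4 + 2|_4 = 1066 ⇒ 1065
(2) 1065|_4 = 4^(4 + 1) + 2·4^2 + 2·4 + 1 ↦ 5^(5 + 1) + 2·5^2 + 2·5 + 1|_5 = 15686 ⇒ 15685

5^(5 + 1) + 2·5^2 + 2·5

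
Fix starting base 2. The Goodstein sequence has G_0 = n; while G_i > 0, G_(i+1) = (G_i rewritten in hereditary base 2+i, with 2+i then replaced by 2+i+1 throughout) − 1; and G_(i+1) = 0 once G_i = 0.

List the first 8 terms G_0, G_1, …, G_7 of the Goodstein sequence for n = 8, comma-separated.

step 0: 8 = 2^(2 + 1); sub 3 for 2: 3^(3 + 1); = 81; G_1 = 81−1 = 80
step 1: 80 = 2·3^3 + 2·3^2 + 2·3 + 2; sub 4 for 3: 2·4^4 + 2·4^2 + 2·4 + 2; = 554; G_2 = 554−1 = 553
step 2: 553 = 2·4^4 + 2·4^2 + 2·4 + 1; sub 5 for 4: 2·5^5 + 2·5^2 + 2·5 + 1; = 6311; G_3 = 6311−1 = 6310
step 3: 6310 = 2·5^5 + 2·5^2 + 2·5; sub 6 for 5: 2·6^6 + 2·6^2 + 2·6; = 93396; G_4 = 93396−1 = 93395
step 4: 93395 = 2·6^6 + 2·6^2 + 6 + 5; sub 7 for 6: 2·7^7 + 2·7^2 + 7 + 5; = 1647196; G_5 = 1647196−1 = 1647195
step 5: 1647195 = 2·7^7 + 2·7^2 + 7 + 4; sub 8 for 7: 2·8^8 + 2·8^2 + 8 + 4; = 33554572; G_6 = 33554572−1 = 33554571
step 6: 33554571 = 2·8^8 + 2·8^2 + 8 + 3; sub 9 for 8: 2·9^9 + 2·9^2 + 9 + 3; = 774841152; G_7 = 774841152−1 = 774841151

8, 80, 553, 6310, 93395, 1647195, 33554571, 774841151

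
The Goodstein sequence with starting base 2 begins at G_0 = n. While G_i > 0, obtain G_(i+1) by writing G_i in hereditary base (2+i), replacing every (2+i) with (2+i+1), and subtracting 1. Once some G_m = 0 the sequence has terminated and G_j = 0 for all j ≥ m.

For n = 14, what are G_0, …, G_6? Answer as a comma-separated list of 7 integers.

14, 110, 1281, 18750, 326591, 5862840, 134404971

G_0=14  [base 2] 2^(2 + 1) + 2^2 + 2  →[2↦3]→  3^(3 + 1) + 3^3 + 3 = 111  −1 ⇒ G_1=110
G_1=110  [base 3] 3^(3 + 1) + 3^3 + 2  →[3↦4]→  4^(4 + 1) + 4^4 + 2 = 1282  −1 ⇒ G_2=1281
G_2=1281  [base 4] 4^(4 + 1) + 4^4 + 1  →[4↦5]→  5^(5 + 1) + 5^5 + 1 = 18751  −1 ⇒ G_3=18750
G_3=18750  [base 5] 5^(5 + 1) + 5^5  →[5↦6]→  6^(6 + 1) + 6^6 = 326592  −1 ⇒ G_4=326591
G_4=326591  [base 6] 6^(6 + 1) + 5·6^5 + 5·6^4 + 5·6^3 + 5·6^2 + 5·6 + 5  →[6↦7]→  7^(7 + 1) + 5·7^5 + 5·7^4 + 5·7^3 + 5·7^2 + 5·7 + 5 = 5862841  −1 ⇒ G_5=5862840
G_5=5862840  [base 7] 7^(7 + 1) + 5·7^5 + 5·7^4 + 5·7^3 + 5·7^2 + 5·7 + 4  →[7↦8]→  8^(8 + 1) + 5·8^5 + 5·8^4 + 5·8^3 + 5·8^2 + 5·8 + 4 = 134404972  −1 ⇒ G_6=134404971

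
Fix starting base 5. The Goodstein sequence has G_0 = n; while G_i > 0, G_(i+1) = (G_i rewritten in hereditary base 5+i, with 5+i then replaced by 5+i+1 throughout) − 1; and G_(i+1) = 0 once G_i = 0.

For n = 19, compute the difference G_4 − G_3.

G_0=19  [base 5] 3·5 + 4  →[5↦6]→  3·6 + 4 = 22  −1 ⇒ G_1=21
G_1=21  [base 6] 3·6 + 3  →[6↦7]→  3·7 + 3 = 24  −1 ⇒ G_2=23
G_2=23  [base 7] 3·7 + 2  →[7↦8]→  3·8 + 2 = 26  −1 ⇒ G_3=25
G_3=25  [base 8] 3·8 + 1  →[8↦9]→  3·9 + 1 = 28  −1 ⇒ G_4=27

2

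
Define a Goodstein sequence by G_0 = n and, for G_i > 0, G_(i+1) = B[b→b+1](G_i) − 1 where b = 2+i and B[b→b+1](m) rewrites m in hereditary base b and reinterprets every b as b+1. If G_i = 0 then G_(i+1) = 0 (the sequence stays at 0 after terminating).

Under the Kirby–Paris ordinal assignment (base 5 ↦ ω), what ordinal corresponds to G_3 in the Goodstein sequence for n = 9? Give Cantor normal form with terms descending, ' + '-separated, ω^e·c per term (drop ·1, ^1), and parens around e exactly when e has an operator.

ω^ω·3 + ω^3·3 + ω^2·3 + ω·3 + 2

G_0=9  [base 2] 2^(2 + 1) + 1  →[2↦3]→  3^(3 + 1) + 1 = 82  −1 ⇒ G_1=81
G_1=81  [base 3] 3^(3 + 1)  →[3↦4]→  4^(4 + 1) = 1024  −1 ⇒ G_2=1023
G_2=1023  [base 4] 3·4^4 + 3·4^3 + 3·4^2 + 3·4 + 3  →[4↦5]→  3·5^5 + 3·5^3 + 3·5^2 + 3·5 + 3 = 9843  −1 ⇒ G_3=9842
G_3=9842  [base 5] 3·5^5 + 3·5^3 + 3·5^2 + 3·5 + 2  →[5↦6]→  3·6^6 + 3·6^3 + 3·6^2 + 3·6 + 2 = 140744  −1 ⇒ G_4=140743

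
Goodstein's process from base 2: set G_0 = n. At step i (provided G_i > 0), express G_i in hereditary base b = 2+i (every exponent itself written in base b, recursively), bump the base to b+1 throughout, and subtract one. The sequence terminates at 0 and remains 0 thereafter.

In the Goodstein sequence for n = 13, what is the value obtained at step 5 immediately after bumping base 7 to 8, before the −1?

134219480

i=0: 13 = 2^(2 + 1) + 2^2 + 1 (b=2); 2→3: 3^(3 + 1) + 3^3 + 1 = 109; 109−1 = 108
i=1: 108 = 3^(3 + 1) + 3^3 (b=3); 3→4: 4^(4 + 1) + 4^4 = 1280; 1280−1 = 1279
i=2: 1279 = 4^(4 + 1) + 3·4^3 + 3·4^2 + 3·4 + 3 (b=4); 4→5: 5^(5 + 1) + 3·5^3 + 3·5^2 + 3·5 + 3 = 16093; 16093−1 = 16092
i=3: 16092 = 5^(5 + 1) + 3·5^3 + 3·5^2 + 3·5 + 2 (b=5); 5→6: 6^(6 + 1) + 3·6^3 + 3·6^2 + 3·6 + 2 = 280712; 280712−1 = 280711
i=4: 280711 = 6^(6 + 1) + 3·6^3 + 3·6^2 + 3·6 + 1 (b=6); 6→7: 7^(7 + 1) + 3·7^3 + 3·7^2 + 3·7 + 1 = 5765999; 5765999−1 = 5765998
i=5: 5765998 = 7^(7 + 1) + 3·7^3 + 3·7^2 + 3·7 (b=7); 7→8: 8^(8 + 1) + 3·8^3 + 3·8^2 + 3·8 = 134219480; 134219480−1 = 134219479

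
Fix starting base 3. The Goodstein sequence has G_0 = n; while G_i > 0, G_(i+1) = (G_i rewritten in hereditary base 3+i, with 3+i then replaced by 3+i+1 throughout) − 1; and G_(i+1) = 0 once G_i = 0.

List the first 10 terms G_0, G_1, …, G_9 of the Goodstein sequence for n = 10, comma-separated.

[0] 10 ≡ 3^2 + 1 (base 3). Lift 4: 17. −1: 16.
[1] 16 ≡ 4^2 (base 4). Lift 5: 25. −1: 24.
[2] 24 ≡ 4·5 + 4 (base 5). Lift 6: 28. −1: 27.
[3] 27 ≡ 4·6 + 3 (base 6). Lift 7: 31. −1: 30.
[4] 30 ≡ 4·7 + 2 (base 7). Lift 8: 34. −1: 33.
[5] 33 ≡ 4·8 + 1 (base 8). Lift 9: 37. −1: 36.
[6] 36 ≡ 4·9 (base 9). Lift 10: 40. −1: 39.
[7] 39 ≡ 3·10 + 9 (base 10). Lift 11: 42. −1: 41.
[8] 41 ≡ 3·11 + 8 (base 11). Lift 12: 44. −1: 43.

10, 16, 24, 27, 30, 33, 36, 39, 41, 43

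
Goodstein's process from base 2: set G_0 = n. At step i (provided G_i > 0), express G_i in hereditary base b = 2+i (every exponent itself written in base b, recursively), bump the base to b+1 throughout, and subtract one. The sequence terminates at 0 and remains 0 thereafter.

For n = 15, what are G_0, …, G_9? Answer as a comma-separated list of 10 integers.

15, 111, 1283, 18752, 326593, 6588344, 150994943, 3524450280, 100077777775, 3138578427934

(0) 15|_2 = 2^(2 + 1) + 2^2 + 2 + 1 ↦ 3^(3 + 1) + 3^3 + 3 + 1|_3 = 112 ⇒ 111
(1) 111|_3 = 3^(3 + 1) + 3^3 + 3 ↦ 4^(4 + 1) + 4^4 + 4|_4 = 1284 ⇒ 1283
(2) 1283|_4 = 4^(4 + 1) + 4^4 + 3 ↦ 5^(5 + 1) + 5^5 + 3|_5 = 18753 ⇒ 18752
(3) 18752|_5 = 5^(5 + 1) + 5^5 + 2 ↦ 6^(6 + 1) + 6^6 + 2|_6 = 326594 ⇒ 326593
(4) 326593|_6 = 6^(6 + 1) + 6^6 + 1 ↦ 7^(7 + 1) + 7^7 + 1|_7 = 6588345 ⇒ 6588344
(5) 6588344|_7 = 7^(7 + 1) + 7^7 ↦ 8^(8 + 1) + 8^8|_8 = 150994944 ⇒ 150994943
(6) 150994943|_8 = 8^(8 + 1) + 7·8^7 + 7·8^6 + 7·8^5 + 7·8^4 + 7·8^3 + 7·8^2 + 7·8 + 7 ↦ 9^(9 + 1) + 7·9^7 + 7·9^6 + 7·9^5 + 7·9^4 + 7·9^3 + 7·9^2 + 7·9 + 7|_9 = 3524450281 ⇒ 3524450280
(7) 3524450280|_9 = 9^(9 + 1) + 7·9^7 + 7·9^6 + 7·9^5 + 7·9^4 + 7·9^3 + 7·9^2 + 7·9 + 6 ↦ 10^(10 + 1) + 7·10^7 + 7·10^6 + 7·10^5 + 7·10^4 + 7·10^3 + 7·10^2 + 7·10 + 6|_10 = 100077777776 ⇒ 100077777775
(8) 100077777775|_10 = 10^(10 + 1) + 7·10^7 + 7·10^6 + 7·10^5 + 7·10^4 + 7·10^3 + 7·10^2 + 7·10 + 5 ↦ 11^(11 + 1) + 7·11^7 + 7·11^6 + 7·11^5 + 7·11^4 + 7·11^3 + 7·11^2 + 7·11 + 5|_11 = 3138578427935 ⇒ 3138578427934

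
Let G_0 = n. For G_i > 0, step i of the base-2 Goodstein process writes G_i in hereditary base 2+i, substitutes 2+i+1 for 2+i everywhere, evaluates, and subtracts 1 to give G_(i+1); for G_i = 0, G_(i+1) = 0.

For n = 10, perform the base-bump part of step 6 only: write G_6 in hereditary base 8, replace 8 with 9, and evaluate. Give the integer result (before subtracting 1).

step 0: 10 = 2^(2 + 1) + 2; sub 3 for 2: 3^(3 + 1) + 3; = 84; G_1 = 84−1 = 83
step 1: 83 = 3^(3 + 1) + 2; sub 4 for 3: 4^(4 + 1) + 2; = 1026; G_2 = 1026−1 = 1025
step 2: 1025 = 4^(4 + 1) + 1; sub 5 for 4: 5^(5 + 1) + 1; = 15626; G_3 = 15626−1 = 15625
step 3: 15625 = 5^(5 + 1); sub 6 for 5: 6^(6 + 1); = 279936; G_4 = 279936−1 = 279935
step 4: 279935 = 5·6^6 + 5·6^5 + 5·6^4 + 5·6^3 + 5·6^2 + 5·6 + 5; sub 7 for 6: 5·7^7 + 5·7^5 + 5·7^4 + 5·7^3 + 5·7^2 + 5·7 + 5; = 4215755; G_5 = 4215755−1 = 4215754
step 5: 4215754 = 5·7^7 + 5·7^5 + 5·7^4 + 5·7^3 + 5·7^2 + 5·7 + 4; sub 8 for 7: 5·8^8 + 5·8^5 + 5·8^4 + 5·8^3 + 5·8^2 + 5·8 + 4; = 84073324; G_6 = 84073324−1 = 84073323

1937434593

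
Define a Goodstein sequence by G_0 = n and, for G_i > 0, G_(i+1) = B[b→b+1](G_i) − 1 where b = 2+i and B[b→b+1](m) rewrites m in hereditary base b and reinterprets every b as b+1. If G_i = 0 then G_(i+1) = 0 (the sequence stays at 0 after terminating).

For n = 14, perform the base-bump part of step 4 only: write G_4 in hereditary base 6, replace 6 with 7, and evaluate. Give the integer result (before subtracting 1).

[0] 14 ≡ 2^(2 + 1) + 2^2 + 2 (base 2). Lift 3: 111. −1: 110.
[1] 110 ≡ 3^(3 + 1) + 3^3 + 2 (base 3). Lift 4: 1282. −1: 1281.
[2] 1281 ≡ 4^(4 + 1) + 4^4 + 1 (base 4). Lift 5: 18751. −1: 18750.
[3] 18750 ≡ 5^(5 + 1) + 5^5 (base 5). Lift 6: 326592. −1: 326591.
[4] 326591 ≡ 6^(6 + 1) + 5·6^5 + 5·6^4 + 5·6^3 + 5·6^2 + 5·6 + 5 (base 6). Lift 7: 5862841. −1: 5862840.

5862841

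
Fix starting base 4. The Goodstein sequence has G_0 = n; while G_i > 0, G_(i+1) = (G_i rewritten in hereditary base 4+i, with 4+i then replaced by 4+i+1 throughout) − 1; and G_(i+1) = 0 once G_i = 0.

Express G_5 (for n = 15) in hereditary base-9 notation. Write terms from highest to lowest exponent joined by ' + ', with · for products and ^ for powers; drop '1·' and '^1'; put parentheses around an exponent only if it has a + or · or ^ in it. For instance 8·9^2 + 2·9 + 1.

2·9 + 6

G_0 = 15. HB_4(15) = 3·4 + 3. Bump = 18. G_1 = 17.
G_1 = 17. HB_5(17) = 3·5 + 2. Bump = 20. G_2 = 19.
G_2 = 19. HB_6(19) = 3·6 + 1. Bump = 22. G_3 = 21.
G_3 = 21. HB_7(21) = 3·7. Bump = 24. G_4 = 23.
G_4 = 23. HB_8(23) = 2·8 + 7. Bump = 25. G_5 = 24.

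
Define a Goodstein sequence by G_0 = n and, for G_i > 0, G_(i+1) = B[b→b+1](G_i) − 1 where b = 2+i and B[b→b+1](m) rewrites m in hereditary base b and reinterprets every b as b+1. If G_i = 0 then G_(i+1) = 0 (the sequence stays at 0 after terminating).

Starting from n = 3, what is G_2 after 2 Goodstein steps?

i=0: 3 = 2 + 1 (b=2); 2→3: 3 + 1 = 4; 4−1 = 3
i=1: 3 = 3 (b=3); 3→4: 4 = 4; 4−1 = 3
i=2: 3 = 3 (b=4); 4→5: 3 = 3; 3−1 = 2

3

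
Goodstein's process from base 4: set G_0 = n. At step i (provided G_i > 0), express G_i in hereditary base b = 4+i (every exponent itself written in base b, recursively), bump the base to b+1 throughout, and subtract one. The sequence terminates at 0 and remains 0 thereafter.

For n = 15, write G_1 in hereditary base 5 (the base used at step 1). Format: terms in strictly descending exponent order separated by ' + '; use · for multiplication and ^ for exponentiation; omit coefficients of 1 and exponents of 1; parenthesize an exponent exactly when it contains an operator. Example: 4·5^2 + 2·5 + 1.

3·5 + 2

(0) 15|_4 = 3·4 + 3 ↦ 3·5 + 3|_5 = 18 ⇒ 17
(1) 17|_5 = 3·5 + 2 ↦ 3·6 + 2|_6 = 20 ⇒ 19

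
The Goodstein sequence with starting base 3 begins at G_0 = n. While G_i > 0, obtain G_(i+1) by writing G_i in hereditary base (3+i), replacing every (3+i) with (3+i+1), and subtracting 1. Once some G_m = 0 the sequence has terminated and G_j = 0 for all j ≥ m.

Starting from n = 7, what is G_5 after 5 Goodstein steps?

9

G_0=7  [base 3] 2·3 + 1  →[3↦4]→  2·4 + 1 = 9  −1 ⇒ G_1=8
G_1=8  [base 4] 2·4  →[4↦5]→  2·5 = 10  −1 ⇒ G_2=9
G_2=9  [base 5] 5 + 4  →[5↦6]→  6 + 4 = 10  −1 ⇒ G_3=9
G_3=9  [base 6] 6 + 3  →[6↦7]→  7 + 3 = 10  −1 ⇒ G_4=9
G_4=9  [base 7] 7 + 2  →[7↦8]→  8 + 2 = 10  −1 ⇒ G_5=9
G_5=9  [base 8] 8 + 1  →[8↦9]→  9 + 1 = 10  −1 ⇒ G_6=9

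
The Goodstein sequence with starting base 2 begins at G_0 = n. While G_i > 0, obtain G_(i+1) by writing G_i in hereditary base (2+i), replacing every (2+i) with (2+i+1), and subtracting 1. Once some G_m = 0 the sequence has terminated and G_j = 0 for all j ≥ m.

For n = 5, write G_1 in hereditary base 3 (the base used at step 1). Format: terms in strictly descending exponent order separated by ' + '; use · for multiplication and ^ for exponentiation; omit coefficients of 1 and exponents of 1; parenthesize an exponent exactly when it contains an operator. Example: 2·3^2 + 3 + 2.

3^3

i=0: 5 = 2^2 + 1 (b=2); 2→3: 3^3 + 1 = 28; 28−1 = 27
i=1: 27 = 3^3 (b=3); 3→4: 4^4 = 256; 256−1 = 255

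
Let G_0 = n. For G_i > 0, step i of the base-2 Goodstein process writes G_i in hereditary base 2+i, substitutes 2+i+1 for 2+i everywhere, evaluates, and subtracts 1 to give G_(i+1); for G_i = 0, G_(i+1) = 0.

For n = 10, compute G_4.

base 2: 10 = 2^(2 + 1) + 2; at 3: 3^(3 + 1) + 3 = 84; next = 83
base 3: 83 = 3^(3 + 1) + 2; at 4: 4^(4 + 1) + 2 = 1026; next = 1025
base 4: 1025 = 4^(4 + 1) + 1; at 5: 5^(5 + 1) + 1 = 15626; next = 15625
base 5: 15625 = 5^(5 + 1); at 6: 6^(6 + 1) = 279936; next = 279935
base 6: 279935 = 5·6^6 + 5·6^5 + 5·6^4 + 5·6^3 + 5·6^2 + 5·6 + 5; at 7: 5·7^7 + 5·7^5 + 5·7^4 + 5·7^3 + 5·7^2 + 5·7 + 5 = 4215755; next = 4215754

279935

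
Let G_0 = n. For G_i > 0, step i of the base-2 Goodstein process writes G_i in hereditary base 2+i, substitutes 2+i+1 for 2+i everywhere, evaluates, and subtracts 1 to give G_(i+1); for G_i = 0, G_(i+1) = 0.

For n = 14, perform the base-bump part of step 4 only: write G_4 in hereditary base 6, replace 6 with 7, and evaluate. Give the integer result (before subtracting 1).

5862841

G_0=14  [base 2] 2^(2 + 1) + 2^2 + 2  →[2↦3]→  3^(3 + 1) + 3^3 + 3 = 111  −1 ⇒ G_1=110
G_1=110  [base 3] 3^(3 + 1) + 3^3 + 2  →[3↦4]→  4^(4 + 1) + 4^4 + 2 = 1282  −1 ⇒ G_2=1281
G_2=1281  [base 4] 4^(4 + 1) + 4^4 + 1  →[4↦5]→  5^(5 + 1) + 5^5 + 1 = 18751  −1 ⇒ G_3=18750
G_3=18750  [base 5] 5^(5 + 1) + 5^5  →[5↦6]→  6^(6 + 1) + 6^6 = 326592  −1 ⇒ G_4=326591
G_4=326591  [base 6] 6^(6 + 1) + 5·6^5 + 5·6^4 + 5·6^3 + 5·6^2 + 5·6 + 5  →[6↦7]→  7^(7 + 1) + 5·7^5 + 5·7^4 + 5·7^3 + 5·7^2 + 5·7 + 5 = 5862841  −1 ⇒ G_5=5862840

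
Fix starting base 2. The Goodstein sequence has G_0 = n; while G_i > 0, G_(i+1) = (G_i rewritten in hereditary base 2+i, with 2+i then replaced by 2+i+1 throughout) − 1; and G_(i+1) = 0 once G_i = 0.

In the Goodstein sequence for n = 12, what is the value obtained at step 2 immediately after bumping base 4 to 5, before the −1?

15686

G_0 = 12. HB_2(12) = 2^(2 + 1) + 2^2. Bump = 108. G_1 = 107.
G_1 = 107. HB_3(107) = 3^(3 + 1) + 2·3^2 + 2·3 + 2. Bump = 1066. G_2 = 1065.
G_2 = 1065. HB_4(1065) = 4^(4 + 1) + 2·4^2 + 2·4 + 1. Bump = 15686. G_3 = 15685.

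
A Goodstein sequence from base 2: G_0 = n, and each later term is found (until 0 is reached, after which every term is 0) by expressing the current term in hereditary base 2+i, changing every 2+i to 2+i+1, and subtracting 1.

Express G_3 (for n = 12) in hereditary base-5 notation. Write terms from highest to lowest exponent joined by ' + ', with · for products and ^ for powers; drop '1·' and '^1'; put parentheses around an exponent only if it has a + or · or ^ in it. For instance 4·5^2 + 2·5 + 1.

G_0 = 12. HB_2(12) = 2^(2 + 1) + 2^2. Bump = 108. G_1 = 107.
G_1 = 107. HB_3(107) = 3^(3 + 1) + 2·3^2 + 2·3 + 2. Bump = 1066. G_2 = 1065.
G_2 = 1065. HB_4(1065) = 4^(4 + 1) + 2·4^2 + 2·4 + 1. Bump = 15686. G_3 = 15685.
G_3 = 15685. HB_5(15685) = 5^(5 + 1) + 2·5^2 + 2·5. Bump = 280020. G_4 = 280019.

5^(5 + 1) + 2·5^2 + 2·5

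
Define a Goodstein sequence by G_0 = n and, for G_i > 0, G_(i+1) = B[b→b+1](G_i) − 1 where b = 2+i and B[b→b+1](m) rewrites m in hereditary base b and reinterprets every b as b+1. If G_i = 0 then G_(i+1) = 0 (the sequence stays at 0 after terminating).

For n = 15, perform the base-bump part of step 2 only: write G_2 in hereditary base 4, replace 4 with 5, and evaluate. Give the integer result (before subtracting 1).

18753

i=0: 15 = 2^(2 + 1) + 2^2 + 2 + 1 (b=2); 2→3: 3^(3 + 1) + 3^3 + 3 + 1 = 112; 112−1 = 111
i=1: 111 = 3^(3 + 1) + 3^3 + 3 (b=3); 3→4: 4^(4 + 1) + 4^4 + 4 = 1284; 1284−1 = 1283
i=2: 1283 = 4^(4 + 1) + 4^4 + 3 (b=4); 4→5: 5^(5 + 1) + 5^5 + 3 = 18753; 18753−1 = 18752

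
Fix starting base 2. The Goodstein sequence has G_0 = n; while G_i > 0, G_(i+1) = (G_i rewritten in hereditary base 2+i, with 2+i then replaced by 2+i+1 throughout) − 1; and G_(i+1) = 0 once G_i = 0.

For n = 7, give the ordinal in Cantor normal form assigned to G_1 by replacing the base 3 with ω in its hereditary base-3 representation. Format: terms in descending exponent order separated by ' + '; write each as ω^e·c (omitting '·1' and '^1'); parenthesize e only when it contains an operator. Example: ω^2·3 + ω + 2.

base 2: 7 = 2^2 + 2 + 1; at 3: 3^3 + 3 + 1 = 31; next = 30
base 3: 30 = 3^3 + 3; at 4: 4^4 + 4 = 260; next = 259

ω^ω + ω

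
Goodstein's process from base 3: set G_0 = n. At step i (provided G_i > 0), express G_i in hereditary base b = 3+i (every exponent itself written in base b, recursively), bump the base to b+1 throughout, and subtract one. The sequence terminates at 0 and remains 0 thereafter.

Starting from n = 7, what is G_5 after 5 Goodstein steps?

step 0: 7 = 2·3 + 1; sub 4 for 3: 2·4 + 1; = 9; G_1 = 9−1 = 8
step 1: 8 = 2·4; sub 5 for 4: 2·5; = 10; G_2 = 10−1 = 9
step 2: 9 = 5 + 4; sub 6 for 5: 6 + 4; = 10; G_3 = 10−1 = 9
step 3: 9 = 6 + 3; sub 7 for 6: 7 + 3; = 10; G_4 = 10−1 = 9
step 4: 9 = 7 + 2; sub 8 for 7: 8 + 2; = 10; G_5 = 10−1 = 9
step 5: 9 = 8 + 1; sub 9 for 8: 9 + 1; = 10; G_6 = 10−1 = 9

9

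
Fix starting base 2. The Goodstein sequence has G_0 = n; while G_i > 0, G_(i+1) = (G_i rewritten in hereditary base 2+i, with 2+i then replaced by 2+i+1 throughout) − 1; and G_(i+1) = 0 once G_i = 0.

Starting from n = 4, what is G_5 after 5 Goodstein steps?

base 2: 4 = 2^2; at 3: 3^3 = 27; next = 26
base 3: 26 = 2·3^2 + 2·3 + 2; at 4: 2·4^2 + 2·4 + 2 = 42; next = 41
base 4: 41 = 2·4^2 + 2·4 + 1; at 5: 2·5^2 + 2·5 + 1 = 61; next = 60
base 5: 60 = 2·5^2 + 2·5; at 6: 2·6^2 + 2·6 = 84; next = 83
base 6: 83 = 2·6^2 + 6 + 5; at 7: 2·7^2 + 7 + 5 = 110; next = 109
base 7: 109 = 2·7^2 + 7 + 4; at 8: 2·8^2 + 8 + 4 = 140; next = 139

109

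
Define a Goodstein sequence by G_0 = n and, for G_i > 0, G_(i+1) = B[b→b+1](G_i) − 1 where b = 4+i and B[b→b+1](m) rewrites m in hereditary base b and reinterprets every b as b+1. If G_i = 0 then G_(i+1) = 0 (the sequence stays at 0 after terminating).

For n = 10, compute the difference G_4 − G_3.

0

[0] 10 ≡ 2·4 + 2 (base 4). Lift 5: 12. −1: 11.
[1] 11 ≡ 2·5 + 1 (base 5). Lift 6: 13. −1: 12.
[2] 12 ≡ 2·6 (base 6). Lift 7: 14. −1: 13.
[3] 13 ≡ 7 + 6 (base 7). Lift 8: 14. −1: 13.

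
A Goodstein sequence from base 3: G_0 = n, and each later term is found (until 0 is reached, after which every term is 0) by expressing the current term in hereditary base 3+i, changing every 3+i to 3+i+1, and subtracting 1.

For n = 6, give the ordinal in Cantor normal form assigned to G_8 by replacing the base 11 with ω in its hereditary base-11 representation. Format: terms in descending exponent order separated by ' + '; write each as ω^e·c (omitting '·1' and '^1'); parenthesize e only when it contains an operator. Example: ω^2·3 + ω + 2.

4

step 0: 6 = 2·3; sub 4 for 3: 2·4; = 8; G_1 = 8−1 = 7
step 1: 7 = 4 + 3; sub 5 for 4: 5 + 3; = 8; G_2 = 8−1 = 7
step 2: 7 = 5 + 2; sub 6 for 5: 6 + 2; = 8; G_3 = 8−1 = 7
step 3: 7 = 6 + 1; sub 7 for 6: 7 + 1; = 8; G_4 = 8−1 = 7
step 4: 7 = 7; sub 8 for 7: 8; = 8; G_5 = 8−1 = 7
step 5: 7 = 7; sub 9 for 8: 7; = 7; G_6 = 7−1 = 6
step 6: 6 = 6; sub 10 for 9: 6; = 6; G_7 = 6−1 = 5
step 7: 5 = 5; sub 11 for 10: 5; = 5; G_8 = 5−1 = 4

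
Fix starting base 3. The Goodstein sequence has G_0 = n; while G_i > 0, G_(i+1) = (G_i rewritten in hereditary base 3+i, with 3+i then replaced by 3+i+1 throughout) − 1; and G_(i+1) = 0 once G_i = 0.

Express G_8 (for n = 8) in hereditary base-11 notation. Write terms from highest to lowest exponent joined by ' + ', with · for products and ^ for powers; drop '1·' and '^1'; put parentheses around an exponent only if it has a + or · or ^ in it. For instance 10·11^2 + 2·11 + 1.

[0] 8 ≡ 2·3 + 2 (base 3). Lift 4: 10. −1: 9.
[1] 9 ≡ 2·4 + 1 (base 4). Lift 5: 11. −1: 10.
[2] 10 ≡ 2·5 (base 5). Lift 6: 12. −1: 11.
[3] 11 ≡ 6 + 5 (base 6). Lift 7: 12. −1: 11.
[4] 11 ≡ 7 + 4 (base 7). Lift 8: 12. −1: 11.
[5] 11 ≡ 8 + 3 (base 8). Lift 9: 12. −1: 11.
[6] 11 ≡ 9 + 2 (base 9). Lift 10: 12. −1: 11.
[7] 11 ≡ 10 + 1 (base 10). Lift 11: 12. −1: 11.
[8] 11 ≡ 11 (base 11). Lift 12: 12. −1: 11.

11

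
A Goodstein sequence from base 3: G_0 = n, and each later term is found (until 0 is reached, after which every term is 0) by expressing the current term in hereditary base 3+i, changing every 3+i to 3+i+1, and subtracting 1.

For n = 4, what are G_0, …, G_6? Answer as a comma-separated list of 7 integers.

4, 4, 4, 3, 2, 1, 0

i=0: 4 = 3 + 1 (b=3); 3→4: 4 + 1 = 5; 5−1 = 4
i=1: 4 = 4 (b=4); 4→5: 5 = 5; 5−1 = 4
i=2: 4 = 4 (b=5); 5→6: 4 = 4; 4−1 = 3
i=3: 3 = 3 (b=6); 6→7: 3 = 3; 3−1 = 2
i=4: 2 = 2 (b=7); 7→8: 2 = 2; 2−1 = 1
i=5: 1 = 1 (b=8); 8→9: 1 = 1; 1−1 = 0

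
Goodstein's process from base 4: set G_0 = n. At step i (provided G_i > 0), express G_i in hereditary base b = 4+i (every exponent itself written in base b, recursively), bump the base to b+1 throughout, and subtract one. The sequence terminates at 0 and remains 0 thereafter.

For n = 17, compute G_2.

step 0: 17 = 4^2 + 1; sub 5 for 4: 5^2 + 1; = 26; G_1 = 26−1 = 25
step 1: 25 = 5^2; sub 6 for 5: 6^2; = 36; G_2 = 36−1 = 35
step 2: 35 = 5·6 + 5; sub 7 for 6: 5·7 + 5; = 40; G_3 = 40−1 = 39

35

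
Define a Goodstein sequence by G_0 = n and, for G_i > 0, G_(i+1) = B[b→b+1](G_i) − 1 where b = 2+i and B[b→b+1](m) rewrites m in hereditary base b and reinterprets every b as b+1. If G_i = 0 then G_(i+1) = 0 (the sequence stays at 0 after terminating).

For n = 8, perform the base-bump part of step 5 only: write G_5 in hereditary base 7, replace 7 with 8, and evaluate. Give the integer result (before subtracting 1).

33554572

8 —HB2→ 2^(2 + 1) —bump→ 3^(3 + 1) = 81 —(−1)→ 80
80 —HB3→ 2·3^3 + 2·3^2 + 2·3 + 2 —bump→ 2·4^4 + 2·4^2 + 2·4 + 2 = 554 —(−1)→ 553
553 —HB4→ 2·4^4 + 2·4^2 + 2·4 + 1 —bump→ 2·5^5 + 2·5^2 + 2·5 + 1 = 6311 —(−1)→ 6310
6310 —HB5→ 2·5^5 + 2·5^2 + 2·5 —bump→ 2·6^6 + 2·6^2 + 2·6 = 93396 —(−1)→ 93395
93395 —HB6→ 2·6^6 + 2·6^2 + 6 + 5 —bump→ 2·7^7 + 2·7^2 + 7 + 5 = 1647196 —(−1)→ 1647195
1647195 —HB7→ 2·7^7 + 2·7^2 + 7 + 4 —bump→ 2·8^8 + 2·8^2 + 8 + 4 = 33554572 —(−1)→ 33554571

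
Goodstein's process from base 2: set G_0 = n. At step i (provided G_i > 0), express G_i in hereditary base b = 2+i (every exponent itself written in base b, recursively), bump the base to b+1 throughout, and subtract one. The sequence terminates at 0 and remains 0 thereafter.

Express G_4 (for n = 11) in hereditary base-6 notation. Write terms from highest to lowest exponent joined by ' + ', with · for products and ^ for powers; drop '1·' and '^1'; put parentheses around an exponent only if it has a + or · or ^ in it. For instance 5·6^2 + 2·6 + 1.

6^(6 + 1) + 1

(0) 11|_2 = 2^(2 + 1) + 2 + 1 ↦ 3^(3 + 1) + 3 + 1|_3 = 85 ⇒ 84
(1) 84|_3 = 3^(3 + 1) + 3 ↦ 4^(4 + 1) + 4|_4 = 1028 ⇒ 1027
(2) 1027|_4 = 4^(4 + 1) + 3 ↦ 5^(5 + 1) + 3|_5 = 15628 ⇒ 15627
(3) 15627|_5 = 5^(5 + 1) + 2 ↦ 6^(6 + 1) + 2|_6 = 279938 ⇒ 279937
(4) 279937|_6 = 6^(6 + 1) + 1 ↦ 7^(7 + 1) + 1|_7 = 5764802 ⇒ 5764801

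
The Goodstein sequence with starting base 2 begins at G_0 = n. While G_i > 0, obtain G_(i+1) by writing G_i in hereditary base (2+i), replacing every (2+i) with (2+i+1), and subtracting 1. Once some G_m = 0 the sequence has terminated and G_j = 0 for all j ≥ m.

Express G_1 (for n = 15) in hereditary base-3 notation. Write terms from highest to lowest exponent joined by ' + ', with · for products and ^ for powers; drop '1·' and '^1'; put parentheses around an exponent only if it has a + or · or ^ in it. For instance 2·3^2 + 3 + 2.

G_0 = 15. HB_2(15) = 2^(2 + 1) + 2^2 + 2 + 1. Bump = 112. G_1 = 111.
G_1 = 111. HB_3(111) = 3^(3 + 1) + 3^3 + 3. Bump = 1284. G_2 = 1283.

3^(3 + 1) + 3^3 + 3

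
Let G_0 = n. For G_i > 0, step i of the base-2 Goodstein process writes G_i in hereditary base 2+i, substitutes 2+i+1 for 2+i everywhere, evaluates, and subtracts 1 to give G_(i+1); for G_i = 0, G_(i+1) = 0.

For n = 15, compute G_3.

18752

(0) 15|_2 = 2^(2 + 1) + 2^2 + 2 + 1 ↦ 3^(3 + 1) + 3^3 + 3 + 1|_3 = 112 ⇒ 111
(1) 111|_3 = 3^(3 + 1) + 3^3 + 3 ↦ 4^(4 + 1) + 4^4 + 4|_4 = 1284 ⇒ 1283
(2) 1283|_4 = 4^(4 + 1) + 4^4 + 3 ↦ 5^(5 + 1) + 5^5 + 3|_5 = 18753 ⇒ 18752
(3) 18752|_5 = 5^(5 + 1) + 5^5 + 2 ↦ 6^(6 + 1) + 6^6 + 2|_6 = 326594 ⇒ 326593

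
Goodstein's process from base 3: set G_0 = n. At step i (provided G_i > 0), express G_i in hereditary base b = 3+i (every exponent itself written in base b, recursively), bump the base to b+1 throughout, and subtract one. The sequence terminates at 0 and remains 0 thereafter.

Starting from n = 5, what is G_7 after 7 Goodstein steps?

1

base 3: 5 = 3 + 2; at 4: 4 + 2 = 6; next = 5
base 4: 5 = 4 + 1; at 5: 5 + 1 = 6; next = 5
base 5: 5 = 5; at 6: 6 = 6; next = 5
base 6: 5 = 5; at 7: 5 = 5; next = 4
base 7: 4 = 4; at 8: 4 = 4; next = 3
base 8: 3 = 3; at 9: 3 = 3; next = 2
base 9: 2 = 2; at 10: 2 = 2; next = 1
base 10: 1 = 1; at 11: 1 = 1; next = 0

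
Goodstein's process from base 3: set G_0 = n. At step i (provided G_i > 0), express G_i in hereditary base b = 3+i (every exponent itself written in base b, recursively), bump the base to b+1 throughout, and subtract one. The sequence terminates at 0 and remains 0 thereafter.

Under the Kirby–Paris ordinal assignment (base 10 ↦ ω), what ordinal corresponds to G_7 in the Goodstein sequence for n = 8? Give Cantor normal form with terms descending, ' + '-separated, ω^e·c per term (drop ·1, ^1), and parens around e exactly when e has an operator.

ω + 1

base 3: 8 = 2·3 + 2; at 4: 2·4 + 2 = 10; next = 9
base 4: 9 = 2·4 + 1; at 5: 2·5 + 1 = 11; next = 10
base 5: 10 = 2·5; at 6: 2·6 = 12; next = 11
base 6: 11 = 6 + 5; at 7: 7 + 5 = 12; next = 11
base 7: 11 = 7 + 4; at 8: 8 + 4 = 12; next = 11
base 8: 11 = 8 + 3; at 9: 9 + 3 = 12; next = 11
base 9: 11 = 9 + 2; at 10: 10 + 2 = 12; next = 11
base 10: 11 = 10 + 1; at 11: 11 + 1 = 12; next = 11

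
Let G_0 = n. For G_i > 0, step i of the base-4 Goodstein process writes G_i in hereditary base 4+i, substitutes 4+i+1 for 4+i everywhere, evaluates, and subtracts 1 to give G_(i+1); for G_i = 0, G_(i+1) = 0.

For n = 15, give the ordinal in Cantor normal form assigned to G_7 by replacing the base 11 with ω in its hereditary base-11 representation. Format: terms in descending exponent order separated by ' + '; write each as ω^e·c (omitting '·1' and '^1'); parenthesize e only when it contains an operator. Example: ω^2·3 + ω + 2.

ω·2 + 4

G_0=15  [base 4] 3·4 + 3  →[4↦5]→  3·5 + 3 = 18  −1 ⇒ G_1=17
G_1=17  [base 5] 3·5 + 2  →[5↦6]→  3·6 + 2 = 20  −1 ⇒ G_2=19
G_2=19  [base 6] 3·6 + 1  →[6↦7]→  3·7 + 1 = 22  −1 ⇒ G_3=21
G_3=21  [base 7] 3·7  →[7↦8]→  3·8 = 24  −1 ⇒ G_4=23
G_4=23  [base 8] 2·8 + 7  →[8↦9]→  2·9 + 7 = 25  −1 ⇒ G_5=24
G_5=24  [base 9] 2·9 + 6  →[9↦10]→  2·10 + 6 = 26  −1 ⇒ G_6=25
G_6=25  [base 10] 2·10 + 5  →[10↦11]→  2·11 + 5 = 27  −1 ⇒ G_7=26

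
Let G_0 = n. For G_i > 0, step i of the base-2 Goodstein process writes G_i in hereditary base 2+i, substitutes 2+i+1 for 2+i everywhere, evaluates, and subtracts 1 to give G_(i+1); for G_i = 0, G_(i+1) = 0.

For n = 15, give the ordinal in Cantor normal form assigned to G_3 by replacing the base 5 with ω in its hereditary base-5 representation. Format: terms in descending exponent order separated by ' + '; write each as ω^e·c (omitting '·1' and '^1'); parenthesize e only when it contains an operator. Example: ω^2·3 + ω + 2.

G_0 = 15. HB_2(15) = 2^(2 + 1) + 2^2 + 2 + 1. Bump = 112. G_1 = 111.
G_1 = 111. HB_3(111) = 3^(3 + 1) + 3^3 + 3. Bump = 1284. G_2 = 1283.
G_2 = 1283. HB_4(1283) = 4^(4 + 1) + 4^4 + 3. Bump = 18753. G_3 = 18752.
G_3 = 18752. HB_5(18752) = 5^(5 + 1) + 5^5 + 2. Bump = 326594. G_4 = 326593.

ω^(ω + 1) + ω^ω + 2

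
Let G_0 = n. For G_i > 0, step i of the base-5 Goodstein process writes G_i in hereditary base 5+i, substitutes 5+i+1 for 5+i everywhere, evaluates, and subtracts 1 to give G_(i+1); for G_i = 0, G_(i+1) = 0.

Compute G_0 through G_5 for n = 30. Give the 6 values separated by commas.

G_0=30  [base 5] 5^2 + 5  →[5↦6]→  6^2 + 6 = 42  −1 ⇒ G_1=41
G_1=41  [base 6] 6^2 + 5  →[6↦7]→  7^2 + 5 = 54  −1 ⇒ G_2=53
G_2=53  [base 7] 7^2 + 4  →[7↦8]→  8^2 + 4 = 68  −1 ⇒ G_3=67
G_3=67  [base 8] 8^2 + 3  →[8↦9]→  9^2 + 3 = 84  −1 ⇒ G_4=83
G_4=83  [base 9] 9^2 + 2  →[9↦10]→  10^2 + 2 = 102  −1 ⇒ G_5=101

30, 41, 53, 67, 83, 101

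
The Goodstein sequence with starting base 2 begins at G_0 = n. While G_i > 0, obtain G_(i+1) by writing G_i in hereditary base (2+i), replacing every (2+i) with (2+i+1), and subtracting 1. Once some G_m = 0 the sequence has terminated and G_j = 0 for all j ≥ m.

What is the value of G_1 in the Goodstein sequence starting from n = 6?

29

(0) 6|_2 = 2^2 + 2 ↦ 3^3 + 3|_3 = 30 ⇒ 29
(1) 29|_3 = 3^3 + 2 ↦ 4^4 + 2|_4 = 258 ⇒ 257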